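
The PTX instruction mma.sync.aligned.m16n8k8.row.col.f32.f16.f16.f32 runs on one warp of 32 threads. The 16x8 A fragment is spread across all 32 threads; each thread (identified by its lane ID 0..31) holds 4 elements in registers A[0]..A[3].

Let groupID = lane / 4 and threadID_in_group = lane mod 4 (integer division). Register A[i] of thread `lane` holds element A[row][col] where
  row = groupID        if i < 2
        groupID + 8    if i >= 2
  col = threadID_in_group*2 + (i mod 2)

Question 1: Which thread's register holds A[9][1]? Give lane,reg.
4,3

r=9->g=1,rb=1  c=1->t=0,b0=1
L=1*4+0=4  i=1*2+1=3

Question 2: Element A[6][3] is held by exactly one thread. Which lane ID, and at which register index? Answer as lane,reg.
25,1

r=6→G=6,rhi=0  c=3→T=1,p=1
L=6*4+1=25  i=0*2+1=1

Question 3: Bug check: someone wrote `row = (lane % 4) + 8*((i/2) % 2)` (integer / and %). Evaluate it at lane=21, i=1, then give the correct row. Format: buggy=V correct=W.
`(lane % 4) + 8*((i/2) % 2)`[21,1]->1
21: gid=5,tid=1
[1] (5+0,1*2+1) = (5,3)
row: 1 vs 5

buggy=1 correct=5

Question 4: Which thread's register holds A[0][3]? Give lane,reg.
1,1

r: 0->gid=0,r8=0  c: 3->tid=1,i&1=1
L=0*4+1=1  i=0*2+1=1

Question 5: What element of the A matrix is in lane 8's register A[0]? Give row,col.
lane 8⇒8/4=2, 8 mod 4=0
i=0  r:2+0⇒2  c:2·0+0⇒0

2,0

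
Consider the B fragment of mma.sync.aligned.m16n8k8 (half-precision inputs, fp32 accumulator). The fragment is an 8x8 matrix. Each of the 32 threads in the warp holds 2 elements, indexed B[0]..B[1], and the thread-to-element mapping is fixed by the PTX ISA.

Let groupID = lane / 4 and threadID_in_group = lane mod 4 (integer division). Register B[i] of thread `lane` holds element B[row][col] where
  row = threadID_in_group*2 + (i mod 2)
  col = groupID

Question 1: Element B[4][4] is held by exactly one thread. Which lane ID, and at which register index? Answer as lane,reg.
c=4->g=4  r=4->t=2,b0=0
L=4*4+2=18  i=0=0

18,0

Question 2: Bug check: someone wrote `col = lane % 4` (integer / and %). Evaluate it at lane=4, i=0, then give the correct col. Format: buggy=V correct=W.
buggy=0 correct=1

`lane % 4`[4,0]->0
lane 4->4/4=1, 4 mod 4=0
i=0  r:2·0+0->0  c:1
col: 0 vs 1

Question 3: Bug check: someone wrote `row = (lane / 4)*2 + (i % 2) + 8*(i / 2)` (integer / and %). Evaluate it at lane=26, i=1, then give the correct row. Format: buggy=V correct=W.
`(lane / 4)*2 + (i % 2) + 8*(i / 2)`[26,1]=>13
L=26=>grp=26>>2=6, tig=26&3=2
[1]=>row 2·2+1=5  col grp=6
row: 13 vs 5

buggy=13 correct=5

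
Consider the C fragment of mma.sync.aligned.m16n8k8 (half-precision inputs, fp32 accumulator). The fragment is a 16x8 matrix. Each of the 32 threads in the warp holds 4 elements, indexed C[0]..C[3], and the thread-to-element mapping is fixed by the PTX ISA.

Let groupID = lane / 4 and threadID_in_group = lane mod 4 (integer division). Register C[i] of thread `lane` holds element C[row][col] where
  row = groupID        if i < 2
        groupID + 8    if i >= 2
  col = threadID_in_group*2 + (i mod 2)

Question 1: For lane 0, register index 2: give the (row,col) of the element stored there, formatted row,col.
8,0

lane 0: gid=0 (0/4), tid=0 (0%4)
i=2: r=0+8=8, c=0*2+0=0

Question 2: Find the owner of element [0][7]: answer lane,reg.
r: 0->gid=0,r8=0  c: 7->tid=3,i&1=1
L=0*4+3=3  i=0*2+1=1

3,1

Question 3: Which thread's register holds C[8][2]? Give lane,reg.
r=8->g=0,rb=1  c=2->t=1,b0=0
L=0*4+1=1  i=1*2+0=2

1,2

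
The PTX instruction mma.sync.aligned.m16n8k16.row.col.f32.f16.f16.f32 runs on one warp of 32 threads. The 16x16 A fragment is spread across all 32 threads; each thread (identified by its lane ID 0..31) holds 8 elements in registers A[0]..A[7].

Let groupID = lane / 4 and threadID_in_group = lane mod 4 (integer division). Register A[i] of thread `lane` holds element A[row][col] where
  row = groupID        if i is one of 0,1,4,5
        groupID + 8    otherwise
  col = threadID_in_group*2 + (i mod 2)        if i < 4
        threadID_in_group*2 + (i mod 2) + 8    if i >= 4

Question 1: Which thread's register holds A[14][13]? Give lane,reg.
26,7

r:14=>grp=6,rB=1  c:13=>cB=1,tig=2,lo=1
L=6*4+2=26  i=1*4+1*2+1=7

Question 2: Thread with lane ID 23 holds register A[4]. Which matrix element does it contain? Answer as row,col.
5,14

L=23->gid=23>>2=5, tid=23&3=3
[4]->row 5+0=5  col 3·2+0+8=14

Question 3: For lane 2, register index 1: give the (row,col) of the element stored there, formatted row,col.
0,5

L=2→G=2>>2=0, T=2&3=2
[1]→row 0+0=0  col 2·2+1+0=5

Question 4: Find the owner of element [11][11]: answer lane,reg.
r:11=>grp=3,rB=1  c:11=>cB=1,tig=1,lo=1
L=3*4+1=13  i=1*4+1*2+1=7

13,7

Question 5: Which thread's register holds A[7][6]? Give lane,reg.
31,0

r=7→G=7,rhi=0  c=6→chi=0,T=3,p=0
L=7*4+3=31  i=0*4+0*2+0=0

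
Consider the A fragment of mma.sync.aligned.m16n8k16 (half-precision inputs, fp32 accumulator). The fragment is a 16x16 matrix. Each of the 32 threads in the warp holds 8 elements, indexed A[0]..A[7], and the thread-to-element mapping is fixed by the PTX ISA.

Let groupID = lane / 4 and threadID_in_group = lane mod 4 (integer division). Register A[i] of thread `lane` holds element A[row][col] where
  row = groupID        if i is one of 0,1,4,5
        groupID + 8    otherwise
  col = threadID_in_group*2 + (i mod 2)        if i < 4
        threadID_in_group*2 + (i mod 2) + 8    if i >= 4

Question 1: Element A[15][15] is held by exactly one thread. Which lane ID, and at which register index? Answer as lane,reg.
31,7

r=15->g=7,rb=1  c=15->cb=1,t=3,b0=1
L=7*4+3=31  i=1*4+1*2+1=7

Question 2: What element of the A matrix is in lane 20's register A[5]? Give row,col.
lane 20->20/4=5, 20 mod 4=0
i=5  r:5+0->5  c:2·0+1+8->9

5,9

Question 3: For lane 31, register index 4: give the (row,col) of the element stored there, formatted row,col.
31: G=7,T=3
[4] (7+0,3*2+0+8) = (7,14)

7,14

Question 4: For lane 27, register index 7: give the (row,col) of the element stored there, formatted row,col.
14,15

L=27⇒gr=27>>2=6, th=27&3=3
[7]⇒row 6+8=14  col 3·2+1+8=15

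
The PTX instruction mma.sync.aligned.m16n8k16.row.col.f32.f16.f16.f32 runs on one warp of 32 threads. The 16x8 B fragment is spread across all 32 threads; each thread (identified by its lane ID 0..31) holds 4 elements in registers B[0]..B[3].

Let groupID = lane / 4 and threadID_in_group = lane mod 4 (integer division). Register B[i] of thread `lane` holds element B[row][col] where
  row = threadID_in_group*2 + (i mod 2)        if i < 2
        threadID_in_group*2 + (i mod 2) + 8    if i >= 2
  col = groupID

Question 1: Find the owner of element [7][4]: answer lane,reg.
19,1

c=4⇒gr=4  r=7⇒Rb=0,th=3,odd=1
L=4*4+3=19  i=0*2+1=1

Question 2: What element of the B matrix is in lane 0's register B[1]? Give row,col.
1,0

lane 0: gid=0 (0/4), tid=0 (0%4)
i=1: r=0*2+1+0=1, c=gid=0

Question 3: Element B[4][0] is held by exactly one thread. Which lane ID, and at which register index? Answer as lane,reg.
2,0

c: 0->gid=0  r: 4->r8=0,tid=2,i&1=0
L=0*4+2=2  i=0*2+0=0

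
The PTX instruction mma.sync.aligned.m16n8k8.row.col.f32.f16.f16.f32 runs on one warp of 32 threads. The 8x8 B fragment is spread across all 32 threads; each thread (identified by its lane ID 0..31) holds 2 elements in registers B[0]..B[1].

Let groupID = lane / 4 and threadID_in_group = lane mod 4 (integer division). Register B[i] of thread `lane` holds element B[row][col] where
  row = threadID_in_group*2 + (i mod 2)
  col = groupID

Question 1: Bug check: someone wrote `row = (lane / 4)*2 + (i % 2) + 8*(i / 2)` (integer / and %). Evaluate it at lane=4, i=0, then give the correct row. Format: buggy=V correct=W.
buggy=2 correct=0

`(lane / 4)*2 + (i % 2) + 8*(i / 2)`[4,0]->2
4: g=1,t=0
[0] (0*2+0,1) = (0,1)
row: 2 vs 0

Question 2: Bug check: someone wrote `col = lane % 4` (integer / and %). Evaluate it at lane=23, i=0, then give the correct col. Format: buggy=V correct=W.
buggy=3 correct=5

`lane % 4`[23,0]⇒3
L=23⇒gr=23>>2=5, th=23&3=3
[0]⇒row 3·2+0=6  col gr=5
col: 3 vs 5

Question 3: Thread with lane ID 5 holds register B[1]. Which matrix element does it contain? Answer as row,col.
3,1

5: grp=1,tig=1
[1] (1*2+1,1) = (3,1)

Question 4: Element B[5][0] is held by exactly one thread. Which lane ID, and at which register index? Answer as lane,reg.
c=0⇒gr=0  r=5⇒th=2,odd=1
L=0*4+2=2  i=1=1

2,1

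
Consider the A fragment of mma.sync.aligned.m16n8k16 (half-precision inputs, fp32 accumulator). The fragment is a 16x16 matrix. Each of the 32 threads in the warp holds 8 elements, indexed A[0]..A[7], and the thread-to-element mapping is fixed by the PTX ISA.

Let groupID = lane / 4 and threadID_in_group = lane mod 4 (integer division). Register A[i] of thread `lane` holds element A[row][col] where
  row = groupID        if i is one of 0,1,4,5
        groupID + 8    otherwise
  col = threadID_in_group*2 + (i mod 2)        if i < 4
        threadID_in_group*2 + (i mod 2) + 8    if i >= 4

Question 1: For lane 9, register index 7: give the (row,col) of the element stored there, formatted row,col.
10,11

lane 9: G=2 (9/4), T=1 (9%4)
i=7: r=2+8=10, c=1*2+1+8=11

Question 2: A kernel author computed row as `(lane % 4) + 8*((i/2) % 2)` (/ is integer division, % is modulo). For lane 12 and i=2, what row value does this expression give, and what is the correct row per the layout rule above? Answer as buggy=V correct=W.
`(lane % 4) + 8*((i/2) % 2)`[12,2]⇒8
lane 12⇒12/4=3, 12 mod 4=0
i=2  r:3+8⇒11  c:2·0+0+0⇒0
row: 8 vs 11

buggy=8 correct=11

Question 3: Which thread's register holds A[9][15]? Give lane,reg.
r:9=>grp=1,rB=1  c:15=>cB=1,tig=3,lo=1
L=1*4+3=7  i=1*4+1*2+1=7

7,7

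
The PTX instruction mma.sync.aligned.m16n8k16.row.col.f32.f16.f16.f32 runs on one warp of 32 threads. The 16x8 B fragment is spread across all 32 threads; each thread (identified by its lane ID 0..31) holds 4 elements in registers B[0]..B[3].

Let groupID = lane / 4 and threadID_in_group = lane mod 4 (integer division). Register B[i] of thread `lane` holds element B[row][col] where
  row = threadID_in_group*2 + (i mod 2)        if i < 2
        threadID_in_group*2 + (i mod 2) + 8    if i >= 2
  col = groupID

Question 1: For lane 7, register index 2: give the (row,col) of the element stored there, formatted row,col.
14,1

L=7->g=7>>2=1, t=7&3=3
[2]->row 3·2+0+8=14  col g=1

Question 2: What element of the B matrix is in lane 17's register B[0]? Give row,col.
2,4

lane 17=>17/4=4, 17 mod 4=1
i=0  r:2·1+0+0=>2  c:4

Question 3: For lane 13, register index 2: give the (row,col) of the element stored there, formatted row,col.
10,3

lane 13→13/4=3, 13 mod 4=1
i=2  r:2·1+0+8→10  c:3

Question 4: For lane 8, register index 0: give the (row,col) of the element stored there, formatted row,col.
lane 8->8/4=2, 8 mod 4=0
i=0  r:2·0+0+0->0  c:2

0,2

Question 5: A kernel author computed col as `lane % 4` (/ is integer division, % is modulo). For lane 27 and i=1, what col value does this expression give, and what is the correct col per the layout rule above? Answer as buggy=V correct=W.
buggy=3 correct=6

`lane % 4`[27,1]->3
lane 27->27/4=6, 27 mod 4=3
i=1  r:2·3+1+0->7  c:6
col: 3 vs 6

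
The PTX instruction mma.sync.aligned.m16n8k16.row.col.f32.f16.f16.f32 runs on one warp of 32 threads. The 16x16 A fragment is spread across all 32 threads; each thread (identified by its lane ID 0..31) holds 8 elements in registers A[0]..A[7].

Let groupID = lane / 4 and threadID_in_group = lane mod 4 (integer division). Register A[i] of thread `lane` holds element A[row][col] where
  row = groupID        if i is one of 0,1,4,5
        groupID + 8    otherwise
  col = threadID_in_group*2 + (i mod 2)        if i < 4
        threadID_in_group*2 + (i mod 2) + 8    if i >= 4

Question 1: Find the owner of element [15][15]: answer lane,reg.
31,7

r=15→G=7,rhi=1  c=15→chi=1,T=3,p=1
L=7*4+3=31  i=1*4+1*2+1=7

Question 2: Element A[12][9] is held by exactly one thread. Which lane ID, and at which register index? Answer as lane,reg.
16,7

r=12→G=4,rhi=1  c=9→chi=1,T=0,p=1
L=4*4+0=16  i=1*4+1*2+1=7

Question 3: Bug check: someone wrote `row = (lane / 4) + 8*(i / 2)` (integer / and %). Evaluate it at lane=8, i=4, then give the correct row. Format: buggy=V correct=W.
buggy=18 correct=2

`(lane / 4) + 8*(i / 2)`[8,4]⇒18
lane 8⇒8/4=2, 8 mod 4=0
i=4  r:2+0⇒2  c:2·0+0+8⇒8
row: 18 vs 2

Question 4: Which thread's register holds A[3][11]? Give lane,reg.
13,5

r: 3->gid=3,r8=0  c: 11->c8=1,tid=1,i&1=1
L=3*4+1=13  i=1*4+0*2+1=5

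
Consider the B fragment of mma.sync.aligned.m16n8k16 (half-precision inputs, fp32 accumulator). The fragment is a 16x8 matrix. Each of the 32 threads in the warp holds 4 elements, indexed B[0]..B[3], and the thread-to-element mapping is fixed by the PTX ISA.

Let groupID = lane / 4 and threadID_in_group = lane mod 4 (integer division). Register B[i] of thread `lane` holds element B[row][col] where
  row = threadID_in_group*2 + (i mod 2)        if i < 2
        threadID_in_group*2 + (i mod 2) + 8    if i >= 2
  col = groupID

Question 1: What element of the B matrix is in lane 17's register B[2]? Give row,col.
L=17=>grp=17>>2=4, tig=17&3=1
[2]=>row 1·2+0+8=10  col grp=4

10,4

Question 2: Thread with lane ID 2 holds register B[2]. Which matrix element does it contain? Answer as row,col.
lane 2->2/4=0, 2 mod 4=2
i=2  r:2·2+0+8->12  c:0

12,0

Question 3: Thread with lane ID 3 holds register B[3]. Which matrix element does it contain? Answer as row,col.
lane 3: G=0 (3/4), T=3 (3%4)
i=3: r=3*2+1+8=15, c=G=0

15,0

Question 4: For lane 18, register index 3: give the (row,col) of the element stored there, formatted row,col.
13,4

lane 18: gid=4 (18/4), tid=2 (18%4)
i=3: r=2*2+1+8=13, c=gid=4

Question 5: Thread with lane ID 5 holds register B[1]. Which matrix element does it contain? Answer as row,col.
3,1

lane 5=>5/4=1, 5 mod 4=1
i=1  r:2·1+1+0=>3  c:1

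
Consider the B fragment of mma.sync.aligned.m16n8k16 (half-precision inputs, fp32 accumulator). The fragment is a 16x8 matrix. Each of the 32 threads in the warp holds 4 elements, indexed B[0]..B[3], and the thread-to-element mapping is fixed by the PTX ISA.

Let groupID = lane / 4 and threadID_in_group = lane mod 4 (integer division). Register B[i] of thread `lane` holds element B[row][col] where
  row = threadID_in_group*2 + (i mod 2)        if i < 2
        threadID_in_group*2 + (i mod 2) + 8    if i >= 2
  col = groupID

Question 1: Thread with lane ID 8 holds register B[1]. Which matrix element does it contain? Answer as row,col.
1,2

lane 8: G=2 (8/4), T=0 (8%4)
i=1: r=0*2+1+0=1, c=G=2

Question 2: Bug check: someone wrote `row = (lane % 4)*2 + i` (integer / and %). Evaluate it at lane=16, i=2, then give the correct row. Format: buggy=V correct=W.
`(lane % 4)*2 + i`[16,2]⇒2
lane 16: gr=4 (16/4), th=0 (16%4)
i=2: r=0*2+0+8=8, c=gr=4
row: 2 vs 8

buggy=2 correct=8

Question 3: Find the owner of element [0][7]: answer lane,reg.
c=7→G=7  r=0→rhi=0,T=0,p=0
L=7*4+0=28  i=0*2+0=0

28,0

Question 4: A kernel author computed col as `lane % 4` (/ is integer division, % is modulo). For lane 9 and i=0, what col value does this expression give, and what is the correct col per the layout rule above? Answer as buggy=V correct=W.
buggy=1 correct=2

`lane % 4`[9,0]->1
lane 9: gid=2 (9/4), tid=1 (9%4)
i=0: r=1*2+0+0=2, c=gid=2
col: 1 vs 2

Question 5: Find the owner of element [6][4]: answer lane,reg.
19,0

c=4->g=4  r=6->rb=0,t=3,b0=0
L=4*4+3=19  i=0*2+0=0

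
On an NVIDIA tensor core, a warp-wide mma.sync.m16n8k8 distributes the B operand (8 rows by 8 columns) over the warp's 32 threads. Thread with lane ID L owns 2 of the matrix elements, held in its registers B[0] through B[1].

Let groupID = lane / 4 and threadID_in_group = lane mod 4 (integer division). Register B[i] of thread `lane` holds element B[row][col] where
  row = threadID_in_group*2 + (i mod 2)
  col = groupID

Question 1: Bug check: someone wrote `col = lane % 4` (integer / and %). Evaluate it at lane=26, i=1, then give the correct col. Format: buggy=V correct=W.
`lane % 4`[26,1]->2
lane 26->26/4=6, 26 mod 4=2
i=1  r:2·2+1->5  c:6
col: 2 vs 6

buggy=2 correct=6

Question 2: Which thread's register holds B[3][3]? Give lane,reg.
13,1

c:3=>grp=3  r:3=>tig=1,lo=1
L=3*4+1=13  i=1=1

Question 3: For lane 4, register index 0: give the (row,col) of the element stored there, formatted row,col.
lane 4: g=1 (4/4), t=0 (4%4)
i=0: r=0*2+0=0, c=g=1

0,1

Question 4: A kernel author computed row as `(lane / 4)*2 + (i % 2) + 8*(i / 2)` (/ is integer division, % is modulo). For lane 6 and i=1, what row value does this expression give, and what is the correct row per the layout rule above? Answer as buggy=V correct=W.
`(lane / 4)*2 + (i % 2) + 8*(i / 2)`[6,1]=>3
6: grp=1,tig=2
[1] (2*2+1,1) = (5,1)
row: 3 vs 5

buggy=3 correct=5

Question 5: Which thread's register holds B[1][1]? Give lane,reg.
c: 1->gid=1  r: 1->tid=0,i&1=1
L=1*4+0=4  i=1=1

4,1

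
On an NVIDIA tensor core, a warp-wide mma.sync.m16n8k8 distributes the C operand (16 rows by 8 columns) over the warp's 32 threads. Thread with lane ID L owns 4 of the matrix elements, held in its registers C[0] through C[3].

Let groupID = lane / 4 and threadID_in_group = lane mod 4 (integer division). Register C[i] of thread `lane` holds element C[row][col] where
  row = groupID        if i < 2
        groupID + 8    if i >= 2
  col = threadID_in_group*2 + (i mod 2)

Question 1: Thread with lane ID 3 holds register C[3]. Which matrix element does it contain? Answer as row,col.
L=3=>grp=3>>2=0, tig=3&3=3
[3]=>row 0+8=8  col 3·2+1=7

8,7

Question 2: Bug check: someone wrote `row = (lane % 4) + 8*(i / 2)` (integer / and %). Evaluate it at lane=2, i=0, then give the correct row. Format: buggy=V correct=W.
buggy=2 correct=0

`(lane % 4) + 8*(i / 2)`[2,0]->2
lane 2: gid=0 (2/4), tid=2 (2%4)
i=0: r=0+0=0, c=2*2+0=4
row: 2 vs 0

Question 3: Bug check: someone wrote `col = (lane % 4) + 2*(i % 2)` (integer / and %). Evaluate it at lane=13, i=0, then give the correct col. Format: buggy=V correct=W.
buggy=1 correct=2

`(lane % 4) + 2*(i % 2)`[13,0]→1
L=13→G=13>>2=3, T=13&3=1
[0]→row 3+0=3  col 1·2+0=2
col: 1 vs 2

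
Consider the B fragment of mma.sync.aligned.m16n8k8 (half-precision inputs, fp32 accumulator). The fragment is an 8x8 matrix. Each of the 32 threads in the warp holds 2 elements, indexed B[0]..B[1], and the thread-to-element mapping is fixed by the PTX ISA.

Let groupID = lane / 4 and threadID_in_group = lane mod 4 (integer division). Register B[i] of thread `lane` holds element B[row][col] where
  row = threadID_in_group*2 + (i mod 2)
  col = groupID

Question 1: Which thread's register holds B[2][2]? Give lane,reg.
c=2→G=2  r=2→T=1,p=0
L=2*4+1=9  i=0=0

9,0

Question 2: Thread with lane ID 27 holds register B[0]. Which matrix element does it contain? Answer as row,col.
L=27→G=27>>2=6, T=27&3=3
[0]→row 3·2+0=6  col G=6

6,6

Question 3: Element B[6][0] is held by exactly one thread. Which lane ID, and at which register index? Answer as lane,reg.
c=0→G=0  r=6→T=3,p=0
L=0*4+3=3  i=0=0

3,0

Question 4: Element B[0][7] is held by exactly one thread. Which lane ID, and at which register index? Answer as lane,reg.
c=7→G=7  r=0→T=0,p=0
L=7*4+0=28  i=0=0

28,0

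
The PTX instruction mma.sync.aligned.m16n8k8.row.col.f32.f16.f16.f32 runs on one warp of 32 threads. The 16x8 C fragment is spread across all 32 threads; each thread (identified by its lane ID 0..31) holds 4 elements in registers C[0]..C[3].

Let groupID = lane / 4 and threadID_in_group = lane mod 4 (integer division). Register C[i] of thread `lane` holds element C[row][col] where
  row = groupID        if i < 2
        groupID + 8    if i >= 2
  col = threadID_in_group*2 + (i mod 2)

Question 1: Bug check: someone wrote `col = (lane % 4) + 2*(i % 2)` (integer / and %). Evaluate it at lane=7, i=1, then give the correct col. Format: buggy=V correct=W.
`(lane % 4) + 2*(i % 2)`[7,1]->5
L=7->gid=7>>2=1, tid=7&3=3
[1]->row 1+0=1  col 3·2+1=7
col: 5 vs 7

buggy=5 correct=7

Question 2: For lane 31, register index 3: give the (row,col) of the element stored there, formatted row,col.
lane 31=>31/4=7, 31 mod 4=3
i=3  r:7+8=>15  c:2·3+1=>7

15,7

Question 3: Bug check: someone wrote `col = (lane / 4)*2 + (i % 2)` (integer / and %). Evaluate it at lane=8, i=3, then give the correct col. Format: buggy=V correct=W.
buggy=5 correct=1

`(lane / 4)*2 + (i % 2)`[8,3]->5
8: gid=2,tid=0
[3] (2+8,0*2+1) = (10,1)
col: 5 vs 1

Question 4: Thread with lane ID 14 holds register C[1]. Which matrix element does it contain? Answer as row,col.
3,5

14: grp=3,tig=2
[1] (3+0,2*2+1) = (3,5)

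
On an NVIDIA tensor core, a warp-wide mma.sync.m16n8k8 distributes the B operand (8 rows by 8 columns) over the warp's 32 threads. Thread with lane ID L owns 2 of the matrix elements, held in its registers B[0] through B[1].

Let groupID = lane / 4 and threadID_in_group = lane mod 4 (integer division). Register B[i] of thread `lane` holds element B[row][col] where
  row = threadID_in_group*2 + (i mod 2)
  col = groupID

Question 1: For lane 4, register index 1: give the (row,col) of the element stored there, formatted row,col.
1,1

L=4->g=4>>2=1, t=4&3=0
[1]->row 0·2+1=1  col g=1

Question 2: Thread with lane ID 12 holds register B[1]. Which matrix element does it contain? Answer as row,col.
12: g=3,t=0
[1] (0*2+1,3) = (1,3)

1,3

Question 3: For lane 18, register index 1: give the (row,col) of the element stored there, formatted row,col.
5,4

lane 18: g=4 (18/4), t=2 (18%4)
i=1: r=2*2+1=5, c=g=4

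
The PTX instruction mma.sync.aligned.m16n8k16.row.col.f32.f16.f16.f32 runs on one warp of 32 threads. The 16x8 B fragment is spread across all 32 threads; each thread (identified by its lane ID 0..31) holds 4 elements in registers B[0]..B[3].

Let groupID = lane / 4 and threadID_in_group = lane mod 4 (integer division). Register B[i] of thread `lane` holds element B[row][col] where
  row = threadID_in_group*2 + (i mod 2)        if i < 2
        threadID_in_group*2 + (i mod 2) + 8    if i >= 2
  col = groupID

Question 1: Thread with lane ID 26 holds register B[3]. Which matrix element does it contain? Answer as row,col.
lane 26->26/4=6, 26 mod 4=2
i=3  r:2·2+1+8->13  c:6

13,6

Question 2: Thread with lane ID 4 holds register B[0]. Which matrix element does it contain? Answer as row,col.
0,1

lane 4=>4/4=1, 4 mod 4=0
i=0  r:2·0+0+0=>0  c:1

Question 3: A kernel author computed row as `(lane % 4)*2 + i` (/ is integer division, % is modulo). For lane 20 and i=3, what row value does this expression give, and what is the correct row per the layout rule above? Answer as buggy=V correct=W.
buggy=3 correct=9

`(lane % 4)*2 + i`[20,3]=>3
lane 20=>20/4=5, 20 mod 4=0
i=3  r:2·0+1+8=>9  c:5
row: 3 vs 9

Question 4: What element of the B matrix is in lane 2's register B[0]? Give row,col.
L=2→G=2>>2=0, T=2&3=2
[0]→row 2·2+0+0=4  col G=0

4,0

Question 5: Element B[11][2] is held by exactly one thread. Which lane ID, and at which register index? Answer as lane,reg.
9,3

c=2⇒gr=2  r=11⇒Rb=1,th=1,odd=1
L=2*4+1=9  i=1*2+1=3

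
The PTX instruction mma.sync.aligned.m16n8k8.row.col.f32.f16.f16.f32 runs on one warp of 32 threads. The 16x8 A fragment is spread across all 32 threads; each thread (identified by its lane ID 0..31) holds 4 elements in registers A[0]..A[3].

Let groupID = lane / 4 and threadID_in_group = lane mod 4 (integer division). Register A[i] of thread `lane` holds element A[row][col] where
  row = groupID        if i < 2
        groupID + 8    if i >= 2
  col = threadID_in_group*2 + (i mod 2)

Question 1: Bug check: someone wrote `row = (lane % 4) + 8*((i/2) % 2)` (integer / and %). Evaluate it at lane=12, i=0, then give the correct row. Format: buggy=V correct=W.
`(lane % 4) + 8*((i/2) % 2)`[12,0]⇒0
lane 12: gr=3 (12/4), th=0 (12%4)
i=0: r=3+0=3, c=0*2+0=0
row: 0 vs 3

buggy=0 correct=3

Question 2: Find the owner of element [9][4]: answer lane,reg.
r=9→G=1,rhi=1  c=4→T=2,p=0
L=1*4+2=6  i=1*2+0=2

6,2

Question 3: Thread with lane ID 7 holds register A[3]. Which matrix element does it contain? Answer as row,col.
L=7->gid=7>>2=1, tid=7&3=3
[3]->row 1+8=9  col 3·2+1=7

9,7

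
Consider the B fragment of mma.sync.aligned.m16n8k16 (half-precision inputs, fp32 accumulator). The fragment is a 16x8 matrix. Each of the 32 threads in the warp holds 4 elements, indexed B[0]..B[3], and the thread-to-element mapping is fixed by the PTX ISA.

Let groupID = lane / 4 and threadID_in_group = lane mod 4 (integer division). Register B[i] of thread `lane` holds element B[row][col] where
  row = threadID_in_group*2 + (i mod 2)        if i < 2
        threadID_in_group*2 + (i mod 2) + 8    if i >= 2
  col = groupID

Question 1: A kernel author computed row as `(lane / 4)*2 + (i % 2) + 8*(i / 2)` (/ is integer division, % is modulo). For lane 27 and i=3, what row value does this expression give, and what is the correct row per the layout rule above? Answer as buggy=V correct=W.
`(lane / 4)*2 + (i % 2) + 8*(i / 2)`[27,3]⇒21
27: gr=6,th=3
[3] (3*2+1+8,6) = (15,6)
row: 21 vs 15

buggy=21 correct=15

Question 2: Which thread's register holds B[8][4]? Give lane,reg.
c=4⇒gr=4  r=8⇒Rb=1,th=0,odd=0
L=4*4+0=16  i=1*2+0=2

16,2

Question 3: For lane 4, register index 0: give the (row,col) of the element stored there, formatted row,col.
0,1

L=4→G=4>>2=1, T=4&3=0
[0]→row 0·2+0+0=0  col G=1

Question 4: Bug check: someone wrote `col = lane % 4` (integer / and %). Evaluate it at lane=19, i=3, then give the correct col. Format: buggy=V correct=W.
buggy=3 correct=4

`lane % 4`[19,3]=>3
L=19=>grp=19>>2=4, tig=19&3=3
[3]=>row 3·2+1+8=15  col grp=4
col: 3 vs 4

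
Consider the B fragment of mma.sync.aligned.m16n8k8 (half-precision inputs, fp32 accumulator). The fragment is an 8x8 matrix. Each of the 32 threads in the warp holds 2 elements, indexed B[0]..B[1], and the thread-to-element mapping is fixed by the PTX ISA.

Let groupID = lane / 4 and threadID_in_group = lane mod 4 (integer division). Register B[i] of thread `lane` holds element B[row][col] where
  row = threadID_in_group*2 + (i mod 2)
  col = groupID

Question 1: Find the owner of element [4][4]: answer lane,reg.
c=4->g=4  r=4->t=2,b0=0
L=4*4+2=18  i=0=0

18,0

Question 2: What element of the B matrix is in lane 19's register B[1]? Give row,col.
lane 19: g=4 (19/4), t=3 (19%4)
i=1: r=3*2+1=7, c=g=4

7,4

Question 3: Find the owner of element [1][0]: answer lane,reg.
0,1

c: 0->gid=0  r: 1->tid=0,i&1=1
L=0*4+0=0  i=1=1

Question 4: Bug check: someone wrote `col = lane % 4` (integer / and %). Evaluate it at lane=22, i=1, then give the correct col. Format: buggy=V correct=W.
buggy=2 correct=5

`lane % 4`[22,1]->2
22: g=5,t=2
[1] (2*2+1,5) = (5,5)
col: 2 vs 5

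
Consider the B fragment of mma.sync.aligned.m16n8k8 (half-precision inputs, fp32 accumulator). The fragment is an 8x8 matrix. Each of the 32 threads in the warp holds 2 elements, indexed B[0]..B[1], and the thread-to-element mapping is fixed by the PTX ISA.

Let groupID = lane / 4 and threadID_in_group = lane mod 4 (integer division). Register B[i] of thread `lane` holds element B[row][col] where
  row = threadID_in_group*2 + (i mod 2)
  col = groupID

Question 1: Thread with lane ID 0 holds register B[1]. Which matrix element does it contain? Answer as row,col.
lane 0⇒0/4=0, 0 mod 4=0
i=1  r:2·0+1⇒1  c:0

1,0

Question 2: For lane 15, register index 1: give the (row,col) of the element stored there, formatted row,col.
15: G=3,T=3
[1] (3*2+1,3) = (7,3)

7,3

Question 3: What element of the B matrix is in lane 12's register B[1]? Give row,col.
1,3

lane 12: G=3 (12/4), T=0 (12%4)
i=1: r=0*2+1=1, c=G=3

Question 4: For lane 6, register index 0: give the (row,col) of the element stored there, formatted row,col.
lane 6->6/4=1, 6 mod 4=2
i=0  r:2·2+0->4  c:1

4,1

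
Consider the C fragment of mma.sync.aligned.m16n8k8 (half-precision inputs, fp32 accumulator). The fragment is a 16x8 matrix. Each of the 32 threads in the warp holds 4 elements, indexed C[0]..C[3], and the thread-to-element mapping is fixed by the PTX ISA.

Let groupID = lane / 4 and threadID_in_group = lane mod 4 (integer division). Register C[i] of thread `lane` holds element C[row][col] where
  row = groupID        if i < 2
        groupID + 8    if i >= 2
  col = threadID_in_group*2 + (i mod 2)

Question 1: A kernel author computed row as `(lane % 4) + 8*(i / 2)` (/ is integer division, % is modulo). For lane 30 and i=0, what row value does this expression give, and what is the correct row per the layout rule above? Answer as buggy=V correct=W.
buggy=2 correct=7

`(lane % 4) + 8*(i / 2)`[30,0]⇒2
lane 30: gr=7 (30/4), th=2 (30%4)
i=0: r=7+0=7, c=2*2+0=4
row: 2 vs 7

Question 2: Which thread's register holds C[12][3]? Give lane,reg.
r: 12->gid=4,r8=1  c: 3->tid=1,i&1=1
L=4*4+1=17  i=1*2+1=3

17,3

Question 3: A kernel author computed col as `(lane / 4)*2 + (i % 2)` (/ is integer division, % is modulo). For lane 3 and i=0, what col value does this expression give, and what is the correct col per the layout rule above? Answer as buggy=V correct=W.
`(lane / 4)*2 + (i % 2)`[3,0]->0
L=3->g=3>>2=0, t=3&3=3
[0]->row 0+0=0  col 3·2+0=6
col: 0 vs 6

buggy=0 correct=6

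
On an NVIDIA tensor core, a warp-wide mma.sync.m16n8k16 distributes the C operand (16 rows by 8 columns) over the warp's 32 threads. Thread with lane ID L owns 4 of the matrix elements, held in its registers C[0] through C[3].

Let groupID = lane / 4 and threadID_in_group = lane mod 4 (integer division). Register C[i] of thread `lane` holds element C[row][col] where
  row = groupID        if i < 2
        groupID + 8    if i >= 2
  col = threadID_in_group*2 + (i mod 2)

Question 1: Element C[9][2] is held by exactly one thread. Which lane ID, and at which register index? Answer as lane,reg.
5,2

r=9->g=1,rb=1  c=2->t=1,b0=0
L=1*4+1=5  i=1*2+0=2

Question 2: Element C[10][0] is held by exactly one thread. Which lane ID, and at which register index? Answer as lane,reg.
r=10→G=2,rhi=1  c=0→T=0,p=0
L=2*4+0=8  i=1*2+0=2

8,2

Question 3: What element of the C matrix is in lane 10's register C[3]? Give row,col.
10,5

lane 10⇒10/4=2, 10 mod 4=2
i=3  r:2+8⇒10  c:2·2+1⇒5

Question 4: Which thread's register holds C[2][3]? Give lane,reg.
9,1

r=2→G=2,rhi=0  c=3→T=1,p=1
L=2*4+1=9  i=0*2+1=1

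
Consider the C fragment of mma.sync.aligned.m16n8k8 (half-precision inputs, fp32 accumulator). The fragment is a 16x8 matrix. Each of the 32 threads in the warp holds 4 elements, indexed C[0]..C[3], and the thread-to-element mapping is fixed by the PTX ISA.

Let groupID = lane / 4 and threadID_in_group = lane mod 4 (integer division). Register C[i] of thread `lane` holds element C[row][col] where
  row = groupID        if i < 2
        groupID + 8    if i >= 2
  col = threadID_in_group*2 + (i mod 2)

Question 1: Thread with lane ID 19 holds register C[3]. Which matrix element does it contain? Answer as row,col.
lane 19⇒19/4=4, 19 mod 4=3
i=3  r:4+8⇒12  c:2·3+1⇒7

12,7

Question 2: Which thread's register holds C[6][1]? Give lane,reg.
r=6->g=6,rb=0  c=1->t=0,b0=1
L=6*4+0=24  i=0*2+1=1

24,1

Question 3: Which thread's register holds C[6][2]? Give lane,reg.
25,0

r=6->g=6,rb=0  c=2->t=1,b0=0
L=6*4+1=25  i=0*2+0=0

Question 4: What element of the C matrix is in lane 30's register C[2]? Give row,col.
lane 30: gr=7 (30/4), th=2 (30%4)
i=2: r=7+8=15, c=2*2+0=4

15,4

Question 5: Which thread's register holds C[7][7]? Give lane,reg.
r:7=>grp=7,rB=0  c:7=>tig=3,lo=1
L=7*4+3=31  i=0*2+1=1

31,1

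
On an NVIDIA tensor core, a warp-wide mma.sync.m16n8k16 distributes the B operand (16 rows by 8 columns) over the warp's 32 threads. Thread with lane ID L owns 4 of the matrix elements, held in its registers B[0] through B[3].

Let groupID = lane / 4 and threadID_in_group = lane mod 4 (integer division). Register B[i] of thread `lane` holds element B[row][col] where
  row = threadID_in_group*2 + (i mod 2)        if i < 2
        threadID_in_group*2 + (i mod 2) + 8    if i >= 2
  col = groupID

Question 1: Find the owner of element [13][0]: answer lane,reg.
c=0⇒gr=0  r=13⇒Rb=1,th=2,odd=1
L=0*4+2=2  i=1*2+1=3

2,3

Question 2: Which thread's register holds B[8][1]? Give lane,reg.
4,2

c:1=>grp=1  r:8=>rB=1,tig=0,lo=0
L=1*4+0=4  i=1*2+0=2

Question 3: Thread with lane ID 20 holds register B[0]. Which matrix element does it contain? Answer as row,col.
0,5

lane 20: grp=5 (20/4), tig=0 (20%4)
i=0: r=0*2+0+0=0, c=grp=5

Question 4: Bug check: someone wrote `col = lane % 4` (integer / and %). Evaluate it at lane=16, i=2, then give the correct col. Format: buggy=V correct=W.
`lane % 4`[16,2]→0
L=16→G=16>>2=4, T=16&3=0
[2]→row 0·2+0+8=8  col G=4
col: 0 vs 4

buggy=0 correct=4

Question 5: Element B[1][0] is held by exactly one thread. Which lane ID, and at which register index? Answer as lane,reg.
0,1

c=0⇒gr=0  r=1⇒Rb=0,th=0,odd=1
L=0*4+0=0  i=0*2+1=1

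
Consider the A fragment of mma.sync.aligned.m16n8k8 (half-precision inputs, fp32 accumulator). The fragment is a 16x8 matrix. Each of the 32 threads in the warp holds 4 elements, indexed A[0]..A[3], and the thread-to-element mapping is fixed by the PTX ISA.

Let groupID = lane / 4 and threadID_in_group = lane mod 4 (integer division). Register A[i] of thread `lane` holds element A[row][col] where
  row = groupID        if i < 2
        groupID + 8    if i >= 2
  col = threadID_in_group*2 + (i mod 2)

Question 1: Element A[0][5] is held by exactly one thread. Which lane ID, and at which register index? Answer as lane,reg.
2,1

r=0->g=0,rb=0  c=5->t=2,b0=1
L=0*4+2=2  i=0*2+1=1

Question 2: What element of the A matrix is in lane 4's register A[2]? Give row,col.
L=4→G=4>>2=1, T=4&3=0
[2]→row 1+8=9  col 0·2+0=0

9,0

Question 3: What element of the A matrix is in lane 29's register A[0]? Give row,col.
lane 29: G=7 (29/4), T=1 (29%4)
i=0: r=7+0=7, c=1*2+0=2

7,2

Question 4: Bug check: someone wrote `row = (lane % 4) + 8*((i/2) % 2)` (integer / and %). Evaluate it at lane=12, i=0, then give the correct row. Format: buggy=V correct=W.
`(lane % 4) + 8*((i/2) % 2)`[12,0]=>0
lane 12=>12/4=3, 12 mod 4=0
i=0  r:3+0=>3  c:2·0+0=>0
row: 0 vs 3

buggy=0 correct=3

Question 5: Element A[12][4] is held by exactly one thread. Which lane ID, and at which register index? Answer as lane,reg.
18,2

r=12⇒gr=4,Rb=1  c=4⇒th=2,odd=0
L=4*4+2=18  i=1*2+0=2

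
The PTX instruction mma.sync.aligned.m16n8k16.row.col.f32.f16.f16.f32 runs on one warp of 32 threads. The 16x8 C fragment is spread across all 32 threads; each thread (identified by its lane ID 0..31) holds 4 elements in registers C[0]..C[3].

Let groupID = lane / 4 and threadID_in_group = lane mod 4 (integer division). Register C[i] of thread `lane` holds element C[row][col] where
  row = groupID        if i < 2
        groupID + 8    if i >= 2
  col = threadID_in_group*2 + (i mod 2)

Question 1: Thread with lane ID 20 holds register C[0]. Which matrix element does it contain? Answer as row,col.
5,0

lane 20: gid=5 (20/4), tid=0 (20%4)
i=0: r=5+0=5, c=0*2+0=0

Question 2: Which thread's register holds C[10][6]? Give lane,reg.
11,2

r=10→G=2,rhi=1  c=6→T=3,p=0
L=2*4+3=11  i=1*2+0=2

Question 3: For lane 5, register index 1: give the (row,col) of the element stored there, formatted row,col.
1,3

L=5=>grp=5>>2=1, tig=5&3=1
[1]=>row 1+0=1  col 1·2+1=3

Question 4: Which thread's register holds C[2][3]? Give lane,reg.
r=2⇒gr=2,Rb=0  c=3⇒th=1,odd=1
L=2*4+1=9  i=0*2+1=1

9,1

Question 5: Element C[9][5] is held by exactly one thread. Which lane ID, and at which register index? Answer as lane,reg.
r:9=>grp=1,rB=1  c:5=>tig=2,lo=1
L=1*4+2=6  i=1*2+1=3

6,3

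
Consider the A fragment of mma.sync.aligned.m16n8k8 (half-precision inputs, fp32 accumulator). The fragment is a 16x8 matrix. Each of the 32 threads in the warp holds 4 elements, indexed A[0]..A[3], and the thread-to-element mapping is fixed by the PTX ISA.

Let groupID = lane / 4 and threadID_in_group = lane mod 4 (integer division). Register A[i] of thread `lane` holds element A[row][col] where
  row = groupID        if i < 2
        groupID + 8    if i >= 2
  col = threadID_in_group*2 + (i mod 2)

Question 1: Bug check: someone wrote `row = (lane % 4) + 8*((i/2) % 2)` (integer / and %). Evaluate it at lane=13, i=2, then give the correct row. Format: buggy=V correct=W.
`(lane % 4) + 8*((i/2) % 2)`[13,2]->9
13: g=3,t=1
[2] (3+8,1*2+0) = (11,2)
row: 9 vs 11

buggy=9 correct=11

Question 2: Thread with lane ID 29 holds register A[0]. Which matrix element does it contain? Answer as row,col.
29: G=7,T=1
[0] (7+0,1*2+0) = (7,2)

7,2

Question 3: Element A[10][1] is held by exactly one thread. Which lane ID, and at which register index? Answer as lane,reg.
r: 10->gid=2,r8=1  c: 1->tid=0,i&1=1
L=2*4+0=8  i=1*2+1=3

8,3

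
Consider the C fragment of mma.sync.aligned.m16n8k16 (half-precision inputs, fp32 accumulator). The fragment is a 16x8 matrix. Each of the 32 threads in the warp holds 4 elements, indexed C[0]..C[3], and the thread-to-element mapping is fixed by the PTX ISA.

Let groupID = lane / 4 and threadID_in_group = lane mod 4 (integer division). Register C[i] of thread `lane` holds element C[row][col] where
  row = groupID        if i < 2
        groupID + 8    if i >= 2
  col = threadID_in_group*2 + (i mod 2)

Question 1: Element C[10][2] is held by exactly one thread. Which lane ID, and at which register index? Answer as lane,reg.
9,2

r:10=>grp=2,rB=1  c:2=>tig=1,lo=0
L=2*4+1=9  i=1*2+0=2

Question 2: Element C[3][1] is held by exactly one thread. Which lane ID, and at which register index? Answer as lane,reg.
12,1

r=3⇒gr=3,Rb=0  c=1⇒th=0,odd=1
L=3*4+0=12  i=0*2+1=1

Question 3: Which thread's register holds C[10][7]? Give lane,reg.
11,3

r=10⇒gr=2,Rb=1  c=7⇒th=3,odd=1
L=2*4+3=11  i=1*2+1=3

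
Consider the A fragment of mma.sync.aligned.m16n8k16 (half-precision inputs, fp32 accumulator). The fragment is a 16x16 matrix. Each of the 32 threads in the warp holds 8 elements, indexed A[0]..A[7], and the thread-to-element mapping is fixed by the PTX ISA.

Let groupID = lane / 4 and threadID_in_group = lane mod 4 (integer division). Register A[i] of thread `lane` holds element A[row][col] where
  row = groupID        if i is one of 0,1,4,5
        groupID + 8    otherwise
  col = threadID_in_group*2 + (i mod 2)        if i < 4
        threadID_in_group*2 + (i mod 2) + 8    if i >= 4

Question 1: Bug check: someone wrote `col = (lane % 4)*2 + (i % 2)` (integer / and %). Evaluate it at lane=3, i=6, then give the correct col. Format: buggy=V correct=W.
`(lane % 4)*2 + (i % 2)`[3,6]→6
L=3→G=3>>2=0, T=3&3=3
[6]→row 0+8=8  col 3·2+0+8=14
col: 6 vs 14

buggy=6 correct=14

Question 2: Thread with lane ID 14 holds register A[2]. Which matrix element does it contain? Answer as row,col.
lane 14: grp=3 (14/4), tig=2 (14%4)
i=2: r=3+8=11, c=2*2+0+0=4

11,4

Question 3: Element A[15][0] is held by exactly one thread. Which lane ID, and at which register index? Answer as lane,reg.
28,2

r=15->g=7,rb=1  c=0->cb=0,t=0,b0=0
L=7*4+0=28  i=0*4+1*2+0=2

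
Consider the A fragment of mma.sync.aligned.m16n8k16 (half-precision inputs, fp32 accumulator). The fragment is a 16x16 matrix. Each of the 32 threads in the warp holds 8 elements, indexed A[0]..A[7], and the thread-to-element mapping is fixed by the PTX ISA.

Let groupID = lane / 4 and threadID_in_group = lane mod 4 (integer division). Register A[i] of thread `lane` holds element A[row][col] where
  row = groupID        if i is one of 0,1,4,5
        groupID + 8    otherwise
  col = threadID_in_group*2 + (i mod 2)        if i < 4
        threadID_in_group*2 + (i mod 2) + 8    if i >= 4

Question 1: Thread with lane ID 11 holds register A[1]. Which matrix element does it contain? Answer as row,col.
2,7

L=11=>grp=11>>2=2, tig=11&3=3
[1]=>row 2+0=2  col 3·2+1+0=7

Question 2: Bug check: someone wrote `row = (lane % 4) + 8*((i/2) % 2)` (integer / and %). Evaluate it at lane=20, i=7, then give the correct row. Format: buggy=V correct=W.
`(lane % 4) + 8*((i/2) % 2)`[20,7]->8
lane 20: gid=5 (20/4), tid=0 (20%4)
i=7: r=5+8=13, c=0*2+1+8=9
row: 8 vs 13

buggy=8 correct=13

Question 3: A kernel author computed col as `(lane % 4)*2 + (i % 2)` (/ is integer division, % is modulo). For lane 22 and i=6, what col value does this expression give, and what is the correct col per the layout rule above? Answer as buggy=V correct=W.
`(lane % 4)*2 + (i % 2)`[22,6]->4
lane 22->22/4=5, 22 mod 4=2
i=6  r:5+8->13  c:2·2+0+8->12
col: 4 vs 12

buggy=4 correct=12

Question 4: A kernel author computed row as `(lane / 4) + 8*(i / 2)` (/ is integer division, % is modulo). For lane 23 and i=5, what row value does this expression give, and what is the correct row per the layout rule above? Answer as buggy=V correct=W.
`(lane / 4) + 8*(i / 2)`[23,5]->21
lane 23->23/4=5, 23 mod 4=3
i=5  r:5+0->5  c:2·3+1+8->15
row: 21 vs 5

buggy=21 correct=5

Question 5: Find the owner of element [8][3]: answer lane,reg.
r=8->g=0,rb=1  c=3->cb=0,t=1,b0=1
L=0*4+1=1  i=0*4+1*2+1=3

1,3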